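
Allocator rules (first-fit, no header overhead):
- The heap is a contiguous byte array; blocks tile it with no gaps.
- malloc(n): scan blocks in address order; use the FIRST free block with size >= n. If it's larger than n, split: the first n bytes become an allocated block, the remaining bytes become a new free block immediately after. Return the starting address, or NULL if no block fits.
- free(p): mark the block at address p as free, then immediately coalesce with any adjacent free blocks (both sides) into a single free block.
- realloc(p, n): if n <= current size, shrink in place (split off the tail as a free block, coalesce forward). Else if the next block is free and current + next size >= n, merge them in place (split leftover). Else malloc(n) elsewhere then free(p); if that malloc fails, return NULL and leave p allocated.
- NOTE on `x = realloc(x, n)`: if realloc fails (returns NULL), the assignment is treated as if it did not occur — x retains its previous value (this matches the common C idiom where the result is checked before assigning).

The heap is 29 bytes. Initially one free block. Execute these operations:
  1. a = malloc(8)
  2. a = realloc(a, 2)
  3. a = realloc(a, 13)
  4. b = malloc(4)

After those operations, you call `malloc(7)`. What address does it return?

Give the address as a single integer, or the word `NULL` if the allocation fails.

Answer: 17

Derivation:
Op 1: a = malloc(8) -> a = 0; heap: [0-7 ALLOC][8-28 FREE]
Op 2: a = realloc(a, 2) -> a = 0; heap: [0-1 ALLOC][2-28 FREE]
Op 3: a = realloc(a, 13) -> a = 0; heap: [0-12 ALLOC][13-28 FREE]
Op 4: b = malloc(4) -> b = 13; heap: [0-12 ALLOC][13-16 ALLOC][17-28 FREE]
malloc(7): first-fit scan over [0-12 ALLOC][13-16 ALLOC][17-28 FREE] -> 17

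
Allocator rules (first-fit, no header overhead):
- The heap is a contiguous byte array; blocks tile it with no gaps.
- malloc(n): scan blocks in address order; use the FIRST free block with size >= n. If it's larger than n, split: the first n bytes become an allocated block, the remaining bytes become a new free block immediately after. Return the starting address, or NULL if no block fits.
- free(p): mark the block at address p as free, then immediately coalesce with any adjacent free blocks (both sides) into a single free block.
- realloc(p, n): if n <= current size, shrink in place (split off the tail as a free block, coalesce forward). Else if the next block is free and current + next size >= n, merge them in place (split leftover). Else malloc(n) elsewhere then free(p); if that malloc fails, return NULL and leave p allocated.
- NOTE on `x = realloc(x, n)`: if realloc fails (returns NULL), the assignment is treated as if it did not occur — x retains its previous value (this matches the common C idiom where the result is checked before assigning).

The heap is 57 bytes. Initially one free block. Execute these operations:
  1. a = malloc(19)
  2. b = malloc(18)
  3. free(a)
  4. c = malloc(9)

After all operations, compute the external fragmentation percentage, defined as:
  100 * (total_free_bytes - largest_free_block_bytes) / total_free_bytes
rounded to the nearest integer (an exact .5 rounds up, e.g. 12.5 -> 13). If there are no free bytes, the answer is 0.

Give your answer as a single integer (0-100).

Op 1: a = malloc(19) -> a = 0; heap: [0-18 ALLOC][19-56 FREE]
Op 2: b = malloc(18) -> b = 19; heap: [0-18 ALLOC][19-36 ALLOC][37-56 FREE]
Op 3: free(a) -> (freed a); heap: [0-18 FREE][19-36 ALLOC][37-56 FREE]
Op 4: c = malloc(9) -> c = 0; heap: [0-8 ALLOC][9-18 FREE][19-36 ALLOC][37-56 FREE]
Free blocks: [10 20] total_free=30 largest=20 -> 100*(30-20)/30 = 1000/30 ≈ 33.333 -> rounds to 33

Answer: 33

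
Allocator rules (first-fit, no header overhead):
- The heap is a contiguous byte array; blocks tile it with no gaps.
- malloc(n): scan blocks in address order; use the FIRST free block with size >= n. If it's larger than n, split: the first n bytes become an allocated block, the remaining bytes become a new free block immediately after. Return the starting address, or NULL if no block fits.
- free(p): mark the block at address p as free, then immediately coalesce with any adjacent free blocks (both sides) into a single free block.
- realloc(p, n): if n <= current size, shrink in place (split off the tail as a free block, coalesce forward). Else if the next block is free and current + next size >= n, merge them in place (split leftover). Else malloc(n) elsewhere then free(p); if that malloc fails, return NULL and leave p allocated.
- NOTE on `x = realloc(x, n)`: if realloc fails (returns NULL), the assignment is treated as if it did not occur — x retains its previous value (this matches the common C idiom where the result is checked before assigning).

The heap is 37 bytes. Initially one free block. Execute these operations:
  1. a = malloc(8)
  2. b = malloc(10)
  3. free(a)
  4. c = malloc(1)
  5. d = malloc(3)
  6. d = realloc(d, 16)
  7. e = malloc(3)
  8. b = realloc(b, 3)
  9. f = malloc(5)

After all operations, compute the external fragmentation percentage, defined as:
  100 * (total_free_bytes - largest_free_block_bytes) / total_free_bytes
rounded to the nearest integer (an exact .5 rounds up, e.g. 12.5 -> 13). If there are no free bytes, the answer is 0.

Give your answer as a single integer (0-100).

Answer: 56

Derivation:
Op 1: a = malloc(8) -> a = 0; heap: [0-7 ALLOC][8-36 FREE]
Op 2: b = malloc(10) -> b = 8; heap: [0-7 ALLOC][8-17 ALLOC][18-36 FREE]
Op 3: free(a) -> (freed a); heap: [0-7 FREE][8-17 ALLOC][18-36 FREE]
Op 4: c = malloc(1) -> c = 0; heap: [0-0 ALLOC][1-7 FREE][8-17 ALLOC][18-36 FREE]
Op 5: d = malloc(3) -> d = 1; heap: [0-0 ALLOC][1-3 ALLOC][4-7 FREE][8-17 ALLOC][18-36 FREE]
Op 6: d = realloc(d, 16) -> d = 18; heap: [0-0 ALLOC][1-7 FREE][8-17 ALLOC][18-33 ALLOC][34-36 FREE]
Op 7: e = malloc(3) -> e = 1; heap: [0-0 ALLOC][1-3 ALLOC][4-7 FREE][8-17 ALLOC][18-33 ALLOC][34-36 FREE]
Op 8: b = realloc(b, 3) -> b = 8; heap: [0-0 ALLOC][1-3 ALLOC][4-7 FREE][8-10 ALLOC][11-17 FREE][18-33 ALLOC][34-36 FREE]
Op 9: f = malloc(5) -> f = 11; heap: [0-0 ALLOC][1-3 ALLOC][4-7 FREE][8-10 ALLOC][11-15 ALLOC][16-17 FREE][18-33 ALLOC][34-36 FREE]
Free blocks: [4 2 3] total_free=9 largest=4 -> 100*(9-4)/9 = 500/9 ≈ 55.556 -> rounds to 56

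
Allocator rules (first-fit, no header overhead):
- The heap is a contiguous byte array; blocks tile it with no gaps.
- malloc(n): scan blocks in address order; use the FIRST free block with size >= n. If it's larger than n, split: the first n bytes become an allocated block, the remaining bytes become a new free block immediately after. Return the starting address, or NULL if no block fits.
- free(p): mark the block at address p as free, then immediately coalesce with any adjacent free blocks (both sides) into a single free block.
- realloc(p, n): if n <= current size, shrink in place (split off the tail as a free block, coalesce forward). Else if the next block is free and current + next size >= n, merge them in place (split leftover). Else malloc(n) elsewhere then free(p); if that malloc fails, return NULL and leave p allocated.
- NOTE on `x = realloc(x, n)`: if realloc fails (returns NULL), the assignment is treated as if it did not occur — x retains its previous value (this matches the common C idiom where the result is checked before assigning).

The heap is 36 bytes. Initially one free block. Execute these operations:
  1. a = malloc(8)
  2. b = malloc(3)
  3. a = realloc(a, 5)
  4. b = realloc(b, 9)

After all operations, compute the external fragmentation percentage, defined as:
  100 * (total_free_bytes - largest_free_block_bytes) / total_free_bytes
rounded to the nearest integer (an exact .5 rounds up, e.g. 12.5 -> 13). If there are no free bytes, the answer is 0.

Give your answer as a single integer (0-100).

Op 1: a = malloc(8) -> a = 0; heap: [0-7 ALLOC][8-35 FREE]
Op 2: b = malloc(3) -> b = 8; heap: [0-7 ALLOC][8-10 ALLOC][11-35 FREE]
Op 3: a = realloc(a, 5) -> a = 0; heap: [0-4 ALLOC][5-7 FREE][8-10 ALLOC][11-35 FREE]
Op 4: b = realloc(b, 9) -> b = 8; heap: [0-4 ALLOC][5-7 FREE][8-16 ALLOC][17-35 FREE]
Free blocks: [3 19] total_free=22 largest=19 -> 100*(22-19)/22 = 300/22 ≈ 13.636 -> rounds to 14

Answer: 14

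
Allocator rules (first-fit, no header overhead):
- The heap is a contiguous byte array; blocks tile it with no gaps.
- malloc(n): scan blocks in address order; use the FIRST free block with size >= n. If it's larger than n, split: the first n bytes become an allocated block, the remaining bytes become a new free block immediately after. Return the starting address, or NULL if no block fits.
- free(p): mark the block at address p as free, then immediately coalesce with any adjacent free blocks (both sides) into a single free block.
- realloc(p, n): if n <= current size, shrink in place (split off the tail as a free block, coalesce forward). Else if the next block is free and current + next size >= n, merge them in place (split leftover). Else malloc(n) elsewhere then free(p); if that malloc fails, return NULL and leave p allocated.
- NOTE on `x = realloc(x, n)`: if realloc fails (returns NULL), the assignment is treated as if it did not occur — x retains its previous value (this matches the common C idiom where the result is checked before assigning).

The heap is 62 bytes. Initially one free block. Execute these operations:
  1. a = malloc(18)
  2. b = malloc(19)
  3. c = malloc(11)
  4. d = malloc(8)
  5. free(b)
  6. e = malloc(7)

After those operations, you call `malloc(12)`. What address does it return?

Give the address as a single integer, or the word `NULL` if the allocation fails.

Answer: 25

Derivation:
Op 1: a = malloc(18) -> a = 0; heap: [0-17 ALLOC][18-61 FREE]
Op 2: b = malloc(19) -> b = 18; heap: [0-17 ALLOC][18-36 ALLOC][37-61 FREE]
Op 3: c = malloc(11) -> c = 37; heap: [0-17 ALLOC][18-36 ALLOC][37-47 ALLOC][48-61 FREE]
Op 4: d = malloc(8) -> d = 48; heap: [0-17 ALLOC][18-36 ALLOC][37-47 ALLOC][48-55 ALLOC][56-61 FREE]
Op 5: free(b) -> (freed b); heap: [0-17 ALLOC][18-36 FREE][37-47 ALLOC][48-55 ALLOC][56-61 FREE]
Op 6: e = malloc(7) -> e = 18; heap: [0-17 ALLOC][18-24 ALLOC][25-36 FREE][37-47 ALLOC][48-55 ALLOC][56-61 FREE]
malloc(12): first-fit scan over [0-17 ALLOC][18-24 ALLOC][25-36 FREE][37-47 ALLOC][48-55 ALLOC][56-61 FREE] -> 25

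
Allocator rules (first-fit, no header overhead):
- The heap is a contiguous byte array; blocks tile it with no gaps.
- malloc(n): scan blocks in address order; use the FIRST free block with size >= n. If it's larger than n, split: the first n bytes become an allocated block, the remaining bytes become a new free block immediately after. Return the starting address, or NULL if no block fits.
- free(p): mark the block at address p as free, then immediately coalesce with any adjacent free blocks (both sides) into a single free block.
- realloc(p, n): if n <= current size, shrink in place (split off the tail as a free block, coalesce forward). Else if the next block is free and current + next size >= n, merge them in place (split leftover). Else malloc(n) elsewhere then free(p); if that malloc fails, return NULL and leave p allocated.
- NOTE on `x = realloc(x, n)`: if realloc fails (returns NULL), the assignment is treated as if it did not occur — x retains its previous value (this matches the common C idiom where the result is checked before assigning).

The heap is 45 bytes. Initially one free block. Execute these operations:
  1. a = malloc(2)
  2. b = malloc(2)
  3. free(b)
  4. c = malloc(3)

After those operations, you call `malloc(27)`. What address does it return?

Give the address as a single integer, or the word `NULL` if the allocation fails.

Answer: 5

Derivation:
Op 1: a = malloc(2) -> a = 0; heap: [0-1 ALLOC][2-44 FREE]
Op 2: b = malloc(2) -> b = 2; heap: [0-1 ALLOC][2-3 ALLOC][4-44 FREE]
Op 3: free(b) -> (freed b); heap: [0-1 ALLOC][2-44 FREE]
Op 4: c = malloc(3) -> c = 2; heap: [0-1 ALLOC][2-4 ALLOC][5-44 FREE]
malloc(27): first-fit scan over [0-1 ALLOC][2-4 ALLOC][5-44 FREE] -> 5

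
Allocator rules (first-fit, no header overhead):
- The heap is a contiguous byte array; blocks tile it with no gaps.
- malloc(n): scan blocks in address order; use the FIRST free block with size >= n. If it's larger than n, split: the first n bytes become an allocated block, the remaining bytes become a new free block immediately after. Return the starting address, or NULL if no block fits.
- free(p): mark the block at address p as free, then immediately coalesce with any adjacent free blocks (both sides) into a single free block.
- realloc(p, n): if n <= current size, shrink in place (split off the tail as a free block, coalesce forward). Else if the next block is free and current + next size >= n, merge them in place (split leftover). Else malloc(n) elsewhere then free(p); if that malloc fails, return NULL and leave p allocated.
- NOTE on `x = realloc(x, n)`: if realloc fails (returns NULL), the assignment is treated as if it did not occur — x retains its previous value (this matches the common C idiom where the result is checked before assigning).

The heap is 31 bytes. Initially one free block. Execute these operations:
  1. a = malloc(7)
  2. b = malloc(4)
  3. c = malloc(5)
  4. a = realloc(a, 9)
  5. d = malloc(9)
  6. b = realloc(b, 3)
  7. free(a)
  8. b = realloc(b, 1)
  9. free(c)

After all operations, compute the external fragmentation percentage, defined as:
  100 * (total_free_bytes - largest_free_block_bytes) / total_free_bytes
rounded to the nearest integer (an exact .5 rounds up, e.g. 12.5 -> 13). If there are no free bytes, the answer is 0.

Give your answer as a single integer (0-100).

Answer: 23

Derivation:
Op 1: a = malloc(7) -> a = 0; heap: [0-6 ALLOC][7-30 FREE]
Op 2: b = malloc(4) -> b = 7; heap: [0-6 ALLOC][7-10 ALLOC][11-30 FREE]
Op 3: c = malloc(5) -> c = 11; heap: [0-6 ALLOC][7-10 ALLOC][11-15 ALLOC][16-30 FREE]
Op 4: a = realloc(a, 9) -> a = 16; heap: [0-6 FREE][7-10 ALLOC][11-15 ALLOC][16-24 ALLOC][25-30 FREE]
Op 5: d = malloc(9) -> d = NULL; heap: [0-6 FREE][7-10 ALLOC][11-15 ALLOC][16-24 ALLOC][25-30 FREE]
Op 6: b = realloc(b, 3) -> b = 7; heap: [0-6 FREE][7-9 ALLOC][10-10 FREE][11-15 ALLOC][16-24 ALLOC][25-30 FREE]
Op 7: free(a) -> (freed a); heap: [0-6 FREE][7-9 ALLOC][10-10 FREE][11-15 ALLOC][16-30 FREE]
Op 8: b = realloc(b, 1) -> b = 7; heap: [0-6 FREE][7-7 ALLOC][8-10 FREE][11-15 ALLOC][16-30 FREE]
Op 9: free(c) -> (freed c); heap: [0-6 FREE][7-7 ALLOC][8-30 FREE]
Free blocks: [7 23] total_free=30 largest=23 -> 100*(30-23)/30 = 700/30 ≈ 23.333 -> rounds to 23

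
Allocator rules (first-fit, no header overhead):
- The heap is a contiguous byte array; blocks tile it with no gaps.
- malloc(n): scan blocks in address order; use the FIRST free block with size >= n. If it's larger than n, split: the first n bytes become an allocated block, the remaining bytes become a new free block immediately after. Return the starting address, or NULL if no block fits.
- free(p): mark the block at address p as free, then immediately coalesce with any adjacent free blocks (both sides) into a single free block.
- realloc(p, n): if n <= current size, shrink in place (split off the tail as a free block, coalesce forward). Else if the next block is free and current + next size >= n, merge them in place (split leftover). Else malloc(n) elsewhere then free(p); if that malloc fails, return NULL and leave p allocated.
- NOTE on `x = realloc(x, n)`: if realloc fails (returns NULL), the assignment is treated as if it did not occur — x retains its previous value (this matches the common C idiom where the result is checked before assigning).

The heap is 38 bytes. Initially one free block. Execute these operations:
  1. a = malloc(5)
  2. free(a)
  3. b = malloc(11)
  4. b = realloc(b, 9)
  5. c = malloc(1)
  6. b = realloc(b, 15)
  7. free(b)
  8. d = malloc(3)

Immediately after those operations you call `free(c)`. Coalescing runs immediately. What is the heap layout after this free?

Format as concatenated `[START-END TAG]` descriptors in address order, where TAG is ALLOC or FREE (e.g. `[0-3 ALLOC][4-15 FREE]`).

Answer: [0-2 ALLOC][3-37 FREE]

Derivation:
Op 1: a = malloc(5) -> a = 0; heap: [0-4 ALLOC][5-37 FREE]
Op 2: free(a) -> (freed a); heap: [0-37 FREE]
Op 3: b = malloc(11) -> b = 0; heap: [0-10 ALLOC][11-37 FREE]
Op 4: b = realloc(b, 9) -> b = 0; heap: [0-8 ALLOC][9-37 FREE]
Op 5: c = malloc(1) -> c = 9; heap: [0-8 ALLOC][9-9 ALLOC][10-37 FREE]
Op 6: b = realloc(b, 15) -> b = 10; heap: [0-8 FREE][9-9 ALLOC][10-24 ALLOC][25-37 FREE]
Op 7: free(b) -> (freed b); heap: [0-8 FREE][9-9 ALLOC][10-37 FREE]
Op 8: d = malloc(3) -> d = 0; heap: [0-2 ALLOC][3-8 FREE][9-9 ALLOC][10-37 FREE]
free(c): c = 9 -> block [9-9 ALLOC]; mark free, coalesce with adjacent free neighbors -> [0-2 ALLOC][3-37 FREE]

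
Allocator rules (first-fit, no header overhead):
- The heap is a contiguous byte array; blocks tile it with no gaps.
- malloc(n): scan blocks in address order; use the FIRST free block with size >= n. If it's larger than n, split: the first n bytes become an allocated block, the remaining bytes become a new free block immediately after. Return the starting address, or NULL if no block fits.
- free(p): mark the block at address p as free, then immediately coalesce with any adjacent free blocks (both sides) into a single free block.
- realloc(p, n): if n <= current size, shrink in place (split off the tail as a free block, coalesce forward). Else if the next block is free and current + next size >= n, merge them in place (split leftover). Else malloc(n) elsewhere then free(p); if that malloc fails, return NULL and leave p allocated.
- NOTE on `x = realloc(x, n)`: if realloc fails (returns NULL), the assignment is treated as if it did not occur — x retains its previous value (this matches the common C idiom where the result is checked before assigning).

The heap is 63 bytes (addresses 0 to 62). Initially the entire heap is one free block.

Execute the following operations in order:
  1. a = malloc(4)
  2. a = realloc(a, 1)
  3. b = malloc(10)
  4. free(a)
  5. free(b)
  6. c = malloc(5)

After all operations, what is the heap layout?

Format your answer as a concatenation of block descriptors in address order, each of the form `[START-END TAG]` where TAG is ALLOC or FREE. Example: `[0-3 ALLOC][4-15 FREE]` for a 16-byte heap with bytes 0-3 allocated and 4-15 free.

Op 1: a = malloc(4) -> a = 0; heap: [0-3 ALLOC][4-62 FREE]
Op 2: a = realloc(a, 1) -> a = 0; heap: [0-0 ALLOC][1-62 FREE]
Op 3: b = malloc(10) -> b = 1; heap: [0-0 ALLOC][1-10 ALLOC][11-62 FREE]
Op 4: free(a) -> (freed a); heap: [0-0 FREE][1-10 ALLOC][11-62 FREE]
Op 5: free(b) -> (freed b); heap: [0-62 FREE]
Op 6: c = malloc(5) -> c = 0; heap: [0-4 ALLOC][5-62 FREE]

Answer: [0-4 ALLOC][5-62 FREE]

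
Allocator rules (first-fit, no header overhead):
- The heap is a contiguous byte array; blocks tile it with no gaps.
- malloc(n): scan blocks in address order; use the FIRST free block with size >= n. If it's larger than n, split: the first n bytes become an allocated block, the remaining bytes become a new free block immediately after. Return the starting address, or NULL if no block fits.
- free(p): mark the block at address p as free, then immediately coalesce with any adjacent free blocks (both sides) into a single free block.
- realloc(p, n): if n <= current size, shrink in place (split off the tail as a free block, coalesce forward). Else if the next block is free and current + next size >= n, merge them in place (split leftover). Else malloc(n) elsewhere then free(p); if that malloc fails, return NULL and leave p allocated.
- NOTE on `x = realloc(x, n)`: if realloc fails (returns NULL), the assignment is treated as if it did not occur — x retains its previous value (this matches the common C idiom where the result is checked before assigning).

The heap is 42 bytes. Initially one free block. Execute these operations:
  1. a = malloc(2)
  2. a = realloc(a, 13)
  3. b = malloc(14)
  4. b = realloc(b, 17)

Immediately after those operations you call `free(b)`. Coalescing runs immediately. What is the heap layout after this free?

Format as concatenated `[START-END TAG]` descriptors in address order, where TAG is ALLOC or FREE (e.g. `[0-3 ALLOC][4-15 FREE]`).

Answer: [0-12 ALLOC][13-41 FREE]

Derivation:
Op 1: a = malloc(2) -> a = 0; heap: [0-1 ALLOC][2-41 FREE]
Op 2: a = realloc(a, 13) -> a = 0; heap: [0-12 ALLOC][13-41 FREE]
Op 3: b = malloc(14) -> b = 13; heap: [0-12 ALLOC][13-26 ALLOC][27-41 FREE]
Op 4: b = realloc(b, 17) -> b = 13; heap: [0-12 ALLOC][13-29 ALLOC][30-41 FREE]
free(b): b = 13 -> block [13-29 ALLOC]; mark free, coalesce with adjacent free neighbors -> [0-12 ALLOC][13-41 FREE]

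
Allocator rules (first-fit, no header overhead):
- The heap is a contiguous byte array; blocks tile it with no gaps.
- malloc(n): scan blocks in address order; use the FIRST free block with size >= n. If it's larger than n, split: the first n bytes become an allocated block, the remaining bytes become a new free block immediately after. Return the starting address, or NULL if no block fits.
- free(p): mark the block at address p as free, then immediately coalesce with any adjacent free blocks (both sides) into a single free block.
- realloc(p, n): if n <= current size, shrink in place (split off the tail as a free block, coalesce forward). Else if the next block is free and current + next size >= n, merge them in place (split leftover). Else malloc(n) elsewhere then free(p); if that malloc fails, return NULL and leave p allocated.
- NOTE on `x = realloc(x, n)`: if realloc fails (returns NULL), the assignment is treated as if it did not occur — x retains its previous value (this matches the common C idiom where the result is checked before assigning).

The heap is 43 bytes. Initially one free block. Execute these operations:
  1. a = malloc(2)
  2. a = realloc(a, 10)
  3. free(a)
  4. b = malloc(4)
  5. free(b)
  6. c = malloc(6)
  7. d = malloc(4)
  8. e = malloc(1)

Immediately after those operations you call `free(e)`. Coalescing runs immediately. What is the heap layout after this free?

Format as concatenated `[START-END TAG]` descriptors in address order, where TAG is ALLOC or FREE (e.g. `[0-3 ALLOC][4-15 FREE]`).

Answer: [0-5 ALLOC][6-9 ALLOC][10-42 FREE]

Derivation:
Op 1: a = malloc(2) -> a = 0; heap: [0-1 ALLOC][2-42 FREE]
Op 2: a = realloc(a, 10) -> a = 0; heap: [0-9 ALLOC][10-42 FREE]
Op 3: free(a) -> (freed a); heap: [0-42 FREE]
Op 4: b = malloc(4) -> b = 0; heap: [0-3 ALLOC][4-42 FREE]
Op 5: free(b) -> (freed b); heap: [0-42 FREE]
Op 6: c = malloc(6) -> c = 0; heap: [0-5 ALLOC][6-42 FREE]
Op 7: d = malloc(4) -> d = 6; heap: [0-5 ALLOC][6-9 ALLOC][10-42 FREE]
Op 8: e = malloc(1) -> e = 10; heap: [0-5 ALLOC][6-9 ALLOC][10-10 ALLOC][11-42 FREE]
free(e): e = 10 -> block [10-10 ALLOC]; mark free, coalesce with adjacent free neighbors -> [0-5 ALLOC][6-9 ALLOC][10-42 FREE]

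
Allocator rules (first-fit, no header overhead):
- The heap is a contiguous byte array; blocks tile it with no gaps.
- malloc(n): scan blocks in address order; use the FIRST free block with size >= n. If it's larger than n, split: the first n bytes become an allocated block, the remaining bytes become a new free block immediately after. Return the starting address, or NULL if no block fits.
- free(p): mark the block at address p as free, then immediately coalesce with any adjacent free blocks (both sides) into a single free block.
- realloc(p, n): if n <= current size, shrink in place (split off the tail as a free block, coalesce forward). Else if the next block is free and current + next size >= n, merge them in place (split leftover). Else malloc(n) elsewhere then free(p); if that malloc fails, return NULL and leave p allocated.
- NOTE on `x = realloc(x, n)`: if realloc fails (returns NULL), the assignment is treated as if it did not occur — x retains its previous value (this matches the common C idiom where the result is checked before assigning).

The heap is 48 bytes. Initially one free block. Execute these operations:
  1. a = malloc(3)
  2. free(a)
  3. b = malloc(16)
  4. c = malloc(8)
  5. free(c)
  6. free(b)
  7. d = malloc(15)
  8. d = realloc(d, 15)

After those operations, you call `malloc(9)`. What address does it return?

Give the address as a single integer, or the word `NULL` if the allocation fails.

Answer: 15

Derivation:
Op 1: a = malloc(3) -> a = 0; heap: [0-2 ALLOC][3-47 FREE]
Op 2: free(a) -> (freed a); heap: [0-47 FREE]
Op 3: b = malloc(16) -> b = 0; heap: [0-15 ALLOC][16-47 FREE]
Op 4: c = malloc(8) -> c = 16; heap: [0-15 ALLOC][16-23 ALLOC][24-47 FREE]
Op 5: free(c) -> (freed c); heap: [0-15 ALLOC][16-47 FREE]
Op 6: free(b) -> (freed b); heap: [0-47 FREE]
Op 7: d = malloc(15) -> d = 0; heap: [0-14 ALLOC][15-47 FREE]
Op 8: d = realloc(d, 15) -> d = 0; heap: [0-14 ALLOC][15-47 FREE]
malloc(9): first-fit scan over [0-14 ALLOC][15-47 FREE] -> 15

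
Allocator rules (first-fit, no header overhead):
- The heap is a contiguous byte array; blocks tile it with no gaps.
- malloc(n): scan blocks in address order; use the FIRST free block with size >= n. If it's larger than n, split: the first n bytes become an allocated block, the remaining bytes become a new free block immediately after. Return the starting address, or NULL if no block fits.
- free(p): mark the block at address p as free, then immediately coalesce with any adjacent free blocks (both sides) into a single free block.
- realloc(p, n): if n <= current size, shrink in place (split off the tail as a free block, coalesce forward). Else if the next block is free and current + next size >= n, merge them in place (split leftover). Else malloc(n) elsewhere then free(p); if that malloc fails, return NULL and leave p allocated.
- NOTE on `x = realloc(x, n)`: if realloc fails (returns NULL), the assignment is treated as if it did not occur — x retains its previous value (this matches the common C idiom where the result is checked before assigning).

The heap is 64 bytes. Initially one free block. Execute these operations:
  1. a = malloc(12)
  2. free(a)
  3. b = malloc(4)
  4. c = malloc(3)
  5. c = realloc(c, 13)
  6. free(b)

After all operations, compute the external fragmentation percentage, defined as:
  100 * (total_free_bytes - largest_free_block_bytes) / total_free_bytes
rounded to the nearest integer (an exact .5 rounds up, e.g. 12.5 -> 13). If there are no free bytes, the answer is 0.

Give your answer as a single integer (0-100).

Op 1: a = malloc(12) -> a = 0; heap: [0-11 ALLOC][12-63 FREE]
Op 2: free(a) -> (freed a); heap: [0-63 FREE]
Op 3: b = malloc(4) -> b = 0; heap: [0-3 ALLOC][4-63 FREE]
Op 4: c = malloc(3) -> c = 4; heap: [0-3 ALLOC][4-6 ALLOC][7-63 FREE]
Op 5: c = realloc(c, 13) -> c = 4; heap: [0-3 ALLOC][4-16 ALLOC][17-63 FREE]
Op 6: free(b) -> (freed b); heap: [0-3 FREE][4-16 ALLOC][17-63 FREE]
Free blocks: [4 47] total_free=51 largest=47 -> 100*(51-47)/51 = 400/51 ≈ 7.843 -> rounds to 8

Answer: 8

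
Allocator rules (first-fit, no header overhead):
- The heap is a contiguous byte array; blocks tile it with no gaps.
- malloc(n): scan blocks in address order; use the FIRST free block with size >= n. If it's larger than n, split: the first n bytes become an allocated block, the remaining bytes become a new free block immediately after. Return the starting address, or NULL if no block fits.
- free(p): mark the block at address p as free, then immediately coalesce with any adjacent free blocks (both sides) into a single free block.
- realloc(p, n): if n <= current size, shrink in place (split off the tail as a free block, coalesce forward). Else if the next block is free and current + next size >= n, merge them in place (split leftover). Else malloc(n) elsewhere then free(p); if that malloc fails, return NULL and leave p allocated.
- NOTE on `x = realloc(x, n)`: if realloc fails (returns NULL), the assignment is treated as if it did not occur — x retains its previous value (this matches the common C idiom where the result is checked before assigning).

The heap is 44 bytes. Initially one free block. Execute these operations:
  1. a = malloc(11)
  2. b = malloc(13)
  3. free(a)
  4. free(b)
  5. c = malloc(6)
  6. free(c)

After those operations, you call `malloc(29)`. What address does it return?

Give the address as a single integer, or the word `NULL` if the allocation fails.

Op 1: a = malloc(11) -> a = 0; heap: [0-10 ALLOC][11-43 FREE]
Op 2: b = malloc(13) -> b = 11; heap: [0-10 ALLOC][11-23 ALLOC][24-43 FREE]
Op 3: free(a) -> (freed a); heap: [0-10 FREE][11-23 ALLOC][24-43 FREE]
Op 4: free(b) -> (freed b); heap: [0-43 FREE]
Op 5: c = malloc(6) -> c = 0; heap: [0-5 ALLOC][6-43 FREE]
Op 6: free(c) -> (freed c); heap: [0-43 FREE]
malloc(29): first-fit scan over [0-43 FREE] -> 0

Answer: 0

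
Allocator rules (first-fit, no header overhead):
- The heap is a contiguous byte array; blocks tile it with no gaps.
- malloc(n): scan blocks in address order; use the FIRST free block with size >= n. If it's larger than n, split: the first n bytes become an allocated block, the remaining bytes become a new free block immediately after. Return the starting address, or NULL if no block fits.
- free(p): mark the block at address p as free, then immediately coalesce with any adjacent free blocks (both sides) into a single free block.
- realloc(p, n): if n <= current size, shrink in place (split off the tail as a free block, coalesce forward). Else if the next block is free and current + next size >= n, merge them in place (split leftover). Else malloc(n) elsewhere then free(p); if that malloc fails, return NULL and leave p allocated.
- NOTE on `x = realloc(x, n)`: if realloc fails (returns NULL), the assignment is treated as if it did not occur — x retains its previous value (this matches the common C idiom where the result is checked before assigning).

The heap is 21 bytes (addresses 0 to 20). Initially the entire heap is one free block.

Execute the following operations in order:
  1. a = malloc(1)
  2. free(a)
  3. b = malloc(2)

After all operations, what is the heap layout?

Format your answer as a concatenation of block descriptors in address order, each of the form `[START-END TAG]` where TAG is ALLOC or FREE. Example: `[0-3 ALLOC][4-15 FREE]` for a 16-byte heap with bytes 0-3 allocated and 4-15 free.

Op 1: a = malloc(1) -> a = 0; heap: [0-0 ALLOC][1-20 FREE]
Op 2: free(a) -> (freed a); heap: [0-20 FREE]
Op 3: b = malloc(2) -> b = 0; heap: [0-1 ALLOC][2-20 FREE]

Answer: [0-1 ALLOC][2-20 FREE]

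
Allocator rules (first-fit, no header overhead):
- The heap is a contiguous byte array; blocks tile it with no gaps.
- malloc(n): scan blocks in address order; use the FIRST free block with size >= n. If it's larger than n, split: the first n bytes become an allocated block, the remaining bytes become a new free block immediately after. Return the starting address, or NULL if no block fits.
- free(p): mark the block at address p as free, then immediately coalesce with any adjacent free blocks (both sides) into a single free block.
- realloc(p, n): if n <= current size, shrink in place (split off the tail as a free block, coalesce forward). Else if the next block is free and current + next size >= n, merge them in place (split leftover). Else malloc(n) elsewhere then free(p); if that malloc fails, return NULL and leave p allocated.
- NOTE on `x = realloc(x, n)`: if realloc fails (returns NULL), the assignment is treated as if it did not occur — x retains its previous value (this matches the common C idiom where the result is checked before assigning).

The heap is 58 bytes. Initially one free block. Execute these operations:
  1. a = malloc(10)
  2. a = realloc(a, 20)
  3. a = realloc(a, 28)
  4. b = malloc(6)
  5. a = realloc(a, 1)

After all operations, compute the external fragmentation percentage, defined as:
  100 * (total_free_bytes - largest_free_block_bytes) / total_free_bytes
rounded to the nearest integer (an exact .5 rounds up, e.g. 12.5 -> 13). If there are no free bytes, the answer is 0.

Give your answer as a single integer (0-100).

Answer: 47

Derivation:
Op 1: a = malloc(10) -> a = 0; heap: [0-9 ALLOC][10-57 FREE]
Op 2: a = realloc(a, 20) -> a = 0; heap: [0-19 ALLOC][20-57 FREE]
Op 3: a = realloc(a, 28) -> a = 0; heap: [0-27 ALLOC][28-57 FREE]
Op 4: b = malloc(6) -> b = 28; heap: [0-27 ALLOC][28-33 ALLOC][34-57 FREE]
Op 5: a = realloc(a, 1) -> a = 0; heap: [0-0 ALLOC][1-27 FREE][28-33 ALLOC][34-57 FREE]
Free blocks: [27 24] total_free=51 largest=27 -> 100*(51-27)/51 = 2400/51 ≈ 47.059 -> rounds to 47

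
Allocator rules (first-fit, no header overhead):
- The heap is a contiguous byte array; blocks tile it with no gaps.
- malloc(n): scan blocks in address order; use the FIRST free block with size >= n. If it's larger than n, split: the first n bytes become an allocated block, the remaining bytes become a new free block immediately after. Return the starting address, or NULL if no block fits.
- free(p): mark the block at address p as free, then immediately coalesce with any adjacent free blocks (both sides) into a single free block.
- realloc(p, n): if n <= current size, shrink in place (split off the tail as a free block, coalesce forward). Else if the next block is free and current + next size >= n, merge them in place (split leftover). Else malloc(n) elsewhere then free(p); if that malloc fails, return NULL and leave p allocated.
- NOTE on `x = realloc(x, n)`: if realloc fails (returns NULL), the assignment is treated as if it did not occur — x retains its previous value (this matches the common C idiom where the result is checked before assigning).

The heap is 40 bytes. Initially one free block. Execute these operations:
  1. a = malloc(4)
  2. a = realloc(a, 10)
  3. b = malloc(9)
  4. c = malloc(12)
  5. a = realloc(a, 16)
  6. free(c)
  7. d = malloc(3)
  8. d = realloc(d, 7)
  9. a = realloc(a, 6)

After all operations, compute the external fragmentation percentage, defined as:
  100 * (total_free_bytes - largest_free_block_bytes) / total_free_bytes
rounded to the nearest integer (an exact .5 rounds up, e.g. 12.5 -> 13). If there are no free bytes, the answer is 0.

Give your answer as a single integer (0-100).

Op 1: a = malloc(4) -> a = 0; heap: [0-3 ALLOC][4-39 FREE]
Op 2: a = realloc(a, 10) -> a = 0; heap: [0-9 ALLOC][10-39 FREE]
Op 3: b = malloc(9) -> b = 10; heap: [0-9 ALLOC][10-18 ALLOC][19-39 FREE]
Op 4: c = malloc(12) -> c = 19; heap: [0-9 ALLOC][10-18 ALLOC][19-30 ALLOC][31-39 FREE]
Op 5: a = realloc(a, 16) -> NULL (a unchanged); heap: [0-9 ALLOC][10-18 ALLOC][19-30 ALLOC][31-39 FREE]
Op 6: free(c) -> (freed c); heap: [0-9 ALLOC][10-18 ALLOC][19-39 FREE]
Op 7: d = malloc(3) -> d = 19; heap: [0-9 ALLOC][10-18 ALLOC][19-21 ALLOC][22-39 FREE]
Op 8: d = realloc(d, 7) -> d = 19; heap: [0-9 ALLOC][10-18 ALLOC][19-25 ALLOC][26-39 FREE]
Op 9: a = realloc(a, 6) -> a = 0; heap: [0-5 ALLOC][6-9 FREE][10-18 ALLOC][19-25 ALLOC][26-39 FREE]
Free blocks: [4 14] total_free=18 largest=14 -> 100*(18-14)/18 = 400/18 ≈ 22.222 -> rounds to 22

Answer: 22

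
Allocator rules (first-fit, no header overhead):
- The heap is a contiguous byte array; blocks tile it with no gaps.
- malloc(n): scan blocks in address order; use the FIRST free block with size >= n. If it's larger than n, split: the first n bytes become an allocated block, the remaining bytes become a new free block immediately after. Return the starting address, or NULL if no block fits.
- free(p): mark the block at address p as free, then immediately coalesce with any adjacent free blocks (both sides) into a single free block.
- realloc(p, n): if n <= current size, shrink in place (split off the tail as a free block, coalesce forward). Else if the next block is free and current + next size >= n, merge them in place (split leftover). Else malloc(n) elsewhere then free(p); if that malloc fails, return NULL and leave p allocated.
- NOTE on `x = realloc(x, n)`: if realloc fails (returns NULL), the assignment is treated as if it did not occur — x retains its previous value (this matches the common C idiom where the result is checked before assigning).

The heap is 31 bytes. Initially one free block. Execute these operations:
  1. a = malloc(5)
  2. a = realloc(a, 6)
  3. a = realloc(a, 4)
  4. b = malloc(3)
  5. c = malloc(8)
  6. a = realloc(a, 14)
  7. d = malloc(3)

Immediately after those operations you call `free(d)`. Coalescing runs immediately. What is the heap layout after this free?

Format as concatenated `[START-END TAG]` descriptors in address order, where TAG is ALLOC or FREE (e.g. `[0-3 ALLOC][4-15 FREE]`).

Op 1: a = malloc(5) -> a = 0; heap: [0-4 ALLOC][5-30 FREE]
Op 2: a = realloc(a, 6) -> a = 0; heap: [0-5 ALLOC][6-30 FREE]
Op 3: a = realloc(a, 4) -> a = 0; heap: [0-3 ALLOC][4-30 FREE]
Op 4: b = malloc(3) -> b = 4; heap: [0-3 ALLOC][4-6 ALLOC][7-30 FREE]
Op 5: c = malloc(8) -> c = 7; heap: [0-3 ALLOC][4-6 ALLOC][7-14 ALLOC][15-30 FREE]
Op 6: a = realloc(a, 14) -> a = 15; heap: [0-3 FREE][4-6 ALLOC][7-14 ALLOC][15-28 ALLOC][29-30 FREE]
Op 7: d = malloc(3) -> d = 0; heap: [0-2 ALLOC][3-3 FREE][4-6 ALLOC][7-14 ALLOC][15-28 ALLOC][29-30 FREE]
free(d): d = 0 -> block [0-2 ALLOC]; mark free, coalesce with adjacent free neighbors -> [0-3 FREE][4-6 ALLOC][7-14 ALLOC][15-28 ALLOC][29-30 FREE]

Answer: [0-3 FREE][4-6 ALLOC][7-14 ALLOC][15-28 ALLOC][29-30 FREE]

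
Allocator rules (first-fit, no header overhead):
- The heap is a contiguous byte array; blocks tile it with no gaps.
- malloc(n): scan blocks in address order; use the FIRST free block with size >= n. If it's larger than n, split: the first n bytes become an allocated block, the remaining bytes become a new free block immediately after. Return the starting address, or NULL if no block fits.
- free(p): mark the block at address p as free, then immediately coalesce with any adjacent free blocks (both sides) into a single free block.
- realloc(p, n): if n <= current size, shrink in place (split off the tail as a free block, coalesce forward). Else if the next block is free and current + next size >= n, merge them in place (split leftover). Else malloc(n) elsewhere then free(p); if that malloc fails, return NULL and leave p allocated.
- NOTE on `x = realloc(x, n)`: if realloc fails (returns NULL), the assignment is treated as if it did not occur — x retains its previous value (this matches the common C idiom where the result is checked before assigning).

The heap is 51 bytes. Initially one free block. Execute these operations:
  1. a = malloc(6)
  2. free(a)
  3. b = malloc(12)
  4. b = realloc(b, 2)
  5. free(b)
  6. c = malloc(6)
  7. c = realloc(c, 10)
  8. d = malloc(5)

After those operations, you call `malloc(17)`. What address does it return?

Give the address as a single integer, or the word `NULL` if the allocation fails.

Op 1: a = malloc(6) -> a = 0; heap: [0-5 ALLOC][6-50 FREE]
Op 2: free(a) -> (freed a); heap: [0-50 FREE]
Op 3: b = malloc(12) -> b = 0; heap: [0-11 ALLOC][12-50 FREE]
Op 4: b = realloc(b, 2) -> b = 0; heap: [0-1 ALLOC][2-50 FREE]
Op 5: free(b) -> (freed b); heap: [0-50 FREE]
Op 6: c = malloc(6) -> c = 0; heap: [0-5 ALLOC][6-50 FREE]
Op 7: c = realloc(c, 10) -> c = 0; heap: [0-9 ALLOC][10-50 FREE]
Op 8: d = malloc(5) -> d = 10; heap: [0-9 ALLOC][10-14 ALLOC][15-50 FREE]
malloc(17): first-fit scan over [0-9 ALLOC][10-14 ALLOC][15-50 FREE] -> 15

Answer: 15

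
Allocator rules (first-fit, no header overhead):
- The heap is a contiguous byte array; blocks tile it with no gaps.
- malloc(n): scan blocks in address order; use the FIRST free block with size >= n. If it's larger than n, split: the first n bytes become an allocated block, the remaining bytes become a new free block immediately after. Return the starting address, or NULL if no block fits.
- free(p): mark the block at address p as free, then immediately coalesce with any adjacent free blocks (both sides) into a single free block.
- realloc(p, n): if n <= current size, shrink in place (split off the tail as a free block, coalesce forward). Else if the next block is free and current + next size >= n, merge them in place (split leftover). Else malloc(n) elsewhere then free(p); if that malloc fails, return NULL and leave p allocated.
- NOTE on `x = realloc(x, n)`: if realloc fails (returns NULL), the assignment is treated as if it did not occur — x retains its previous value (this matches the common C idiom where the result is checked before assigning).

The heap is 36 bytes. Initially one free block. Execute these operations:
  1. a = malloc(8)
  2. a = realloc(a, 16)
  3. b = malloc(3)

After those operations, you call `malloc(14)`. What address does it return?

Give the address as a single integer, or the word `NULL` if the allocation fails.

Op 1: a = malloc(8) -> a = 0; heap: [0-7 ALLOC][8-35 FREE]
Op 2: a = realloc(a, 16) -> a = 0; heap: [0-15 ALLOC][16-35 FREE]
Op 3: b = malloc(3) -> b = 16; heap: [0-15 ALLOC][16-18 ALLOC][19-35 FREE]
malloc(14): first-fit scan over [0-15 ALLOC][16-18 ALLOC][19-35 FREE] -> 19

Answer: 19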